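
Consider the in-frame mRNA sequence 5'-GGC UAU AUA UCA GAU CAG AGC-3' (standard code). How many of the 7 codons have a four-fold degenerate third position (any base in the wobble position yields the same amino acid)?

2

Codon 1 GGC (Gly): third position 4-fold.
Codon 2 UAU (Tyr): third position 2-fold.
Codon 3 AUA (Ile): third position 3-fold.
Codon 4 UCA (Ser): third position 4-fold.
Codon 5 GAU (Asp): third position 2-fold.
Codon 6 CAG (Gln): third position 2-fold.
Codon 7 AGC (Ser): third position 2-fold.
Four-fold degenerate third positions: 2.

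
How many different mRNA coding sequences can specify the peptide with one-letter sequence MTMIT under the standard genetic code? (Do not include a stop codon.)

48

Met: 1 codon.
Thr: 4 codons.
Met: 1 codon.
Ile: 3 codons.
Thr: 4 codons.
1 × 4 × 1 × 3 × 4 = 48.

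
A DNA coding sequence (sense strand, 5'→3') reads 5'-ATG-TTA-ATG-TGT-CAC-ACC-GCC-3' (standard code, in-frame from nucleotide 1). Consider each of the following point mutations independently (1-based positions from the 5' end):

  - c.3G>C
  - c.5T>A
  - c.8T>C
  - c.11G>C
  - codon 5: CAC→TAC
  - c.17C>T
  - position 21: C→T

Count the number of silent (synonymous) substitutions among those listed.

1

Codon 1: ATG (Met) → ATC (Ile) — missense.
Codon 2: TTA (Leu) → TAA (Stop) — nonsense.
Codon 3: ATG (Met) → ACG (Thr) — missense.
Codon 4: TGT (Cys) → TCT (Ser) — missense.
Codon 5: CAC (His) → TAC (Tyr) — missense.
Codon 6: ACC (Thr) → ATC (Ile) — missense.
Codon 7: GCC (Ala) → GCT (Ala) — synonymous.
Synonymous: 1 of 7.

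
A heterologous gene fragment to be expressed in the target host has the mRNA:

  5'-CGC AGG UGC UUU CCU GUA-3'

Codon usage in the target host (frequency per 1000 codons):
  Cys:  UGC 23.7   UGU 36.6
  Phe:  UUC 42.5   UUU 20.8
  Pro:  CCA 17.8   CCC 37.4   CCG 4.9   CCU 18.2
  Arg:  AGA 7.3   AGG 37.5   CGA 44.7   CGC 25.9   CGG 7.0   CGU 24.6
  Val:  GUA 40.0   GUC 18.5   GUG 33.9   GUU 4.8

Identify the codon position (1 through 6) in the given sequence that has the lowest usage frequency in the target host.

5

Codon 1 CGC (Arg): 25.9 per 1000.
Codon 2 AGG (Arg): 37.5 per 1000.
Codon 3 UGC (Cys): 23.7 per 1000.
Codon 4 UUU (Phe): 20.8 per 1000.
Codon 5 CCU (Pro): 18.2 per 1000.
Codon 6 GUA (Val): 40.0 per 1000.
Lowest frequency is 18.2 at codon 5.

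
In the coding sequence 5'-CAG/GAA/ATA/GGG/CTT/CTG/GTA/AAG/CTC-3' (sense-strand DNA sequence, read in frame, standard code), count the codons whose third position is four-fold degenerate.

5

Codon 1 CAG (Gln): third position 2-fold.
Codon 2 GAA (Glu): third position 2-fold.
Codon 3 ATA (Ile): third position 3-fold.
Codon 4 GGG (Gly): third position 4-fold.
Codon 5 CTT (Leu): third position 4-fold.
Codon 6 CTG (Leu): third position 4-fold.
Codon 7 GTA (Val): third position 4-fold.
Codon 8 AAG (Lys): third position 2-fold.
Codon 9 CTC (Leu): third position 4-fold.
Four-fold degenerate third positions: 5.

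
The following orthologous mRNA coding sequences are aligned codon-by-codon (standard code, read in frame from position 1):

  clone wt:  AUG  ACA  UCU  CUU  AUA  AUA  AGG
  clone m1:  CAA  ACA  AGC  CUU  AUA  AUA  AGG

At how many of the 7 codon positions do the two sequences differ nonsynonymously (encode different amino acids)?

Codon 1: AUG Met / CAA Gln — nonsynonymous.
Codon 2: ACA Thr / ACA Thr — identical.
Codon 3: UCU Ser / AGC Ser — synonymous.
Codon 4: CUU Leu / CUU Leu — identical.
Codon 5: AUA Ile / AUA Ile — identical.
Codon 6: AUA Ile / AUA Ile — identical.
Codon 7: AGG Arg / AGG Arg — identical.
Nonsynonymous differences: 1.

1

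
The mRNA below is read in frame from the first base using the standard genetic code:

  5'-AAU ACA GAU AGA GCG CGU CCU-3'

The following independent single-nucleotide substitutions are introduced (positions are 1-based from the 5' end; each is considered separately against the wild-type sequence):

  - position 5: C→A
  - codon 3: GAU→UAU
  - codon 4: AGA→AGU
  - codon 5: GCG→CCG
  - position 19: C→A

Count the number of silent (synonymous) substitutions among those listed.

Codon 2: ACA (Thr) → AAA (Lys) — missense.
Codon 3: GAU (Asp) → UAU (Tyr) — missense.
Codon 4: AGA (Arg) → AGU (Ser) — missense.
Codon 5: GCG (Ala) → CCG (Pro) — missense.
Codon 7: CCU (Pro) → ACU (Thr) — missense.
Synonymous: 0 of 5.

0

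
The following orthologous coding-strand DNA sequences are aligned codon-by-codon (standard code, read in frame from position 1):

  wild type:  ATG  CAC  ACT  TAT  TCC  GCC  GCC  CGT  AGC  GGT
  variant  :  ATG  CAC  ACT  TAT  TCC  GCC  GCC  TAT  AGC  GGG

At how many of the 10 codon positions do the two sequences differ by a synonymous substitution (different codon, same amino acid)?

1

Codon 1: ATG Met / ATG Met — identical.
Codon 2: CAC His / CAC His — identical.
Codon 3: ACT Thr / ACT Thr — identical.
Codon 4: TAT Tyr / TAT Tyr — identical.
Codon 5: TCC Ser / TCC Ser — identical.
Codon 6: GCC Ala / GCC Ala — identical.
Codon 7: GCC Ala / GCC Ala — identical.
Codon 8: CGT Arg / TAT Tyr — nonsynonymous.
Codon 9: AGC Ser / AGC Ser — identical.
Codon 10: GGT Gly / GGG Gly — synonymous.
Synonymous differences: 1.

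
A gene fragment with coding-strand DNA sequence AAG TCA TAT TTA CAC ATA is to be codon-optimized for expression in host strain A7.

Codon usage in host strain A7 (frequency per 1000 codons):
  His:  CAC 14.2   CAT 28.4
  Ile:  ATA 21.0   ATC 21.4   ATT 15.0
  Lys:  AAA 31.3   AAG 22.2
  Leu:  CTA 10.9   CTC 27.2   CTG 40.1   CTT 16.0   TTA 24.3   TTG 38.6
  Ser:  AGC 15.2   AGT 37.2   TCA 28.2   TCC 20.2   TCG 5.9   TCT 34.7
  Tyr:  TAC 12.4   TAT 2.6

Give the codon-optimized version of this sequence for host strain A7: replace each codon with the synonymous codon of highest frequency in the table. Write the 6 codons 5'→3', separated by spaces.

Codon 1 (Lys): best is AAA at 31.3.
Codon 2 (Ser): best is AGT at 37.2.
Codon 3 (Tyr): best is TAC at 12.4.
Codon 4 (Leu): best is CTG at 40.1.
Codon 5 (His): best is CAT at 28.4.
Codon 6 (Ile): best is ATC at 21.4.

AAA AGT TAC CTG CAT ATC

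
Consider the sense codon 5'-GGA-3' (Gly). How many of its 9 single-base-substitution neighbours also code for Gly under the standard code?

3

Position 1: none → 0 synonymous.
Position 2: none → 0 synonymous.
Position 3: GGU, GGC, GGG → 3 synonymous.
Total: 0 + 0 + 3 = 3.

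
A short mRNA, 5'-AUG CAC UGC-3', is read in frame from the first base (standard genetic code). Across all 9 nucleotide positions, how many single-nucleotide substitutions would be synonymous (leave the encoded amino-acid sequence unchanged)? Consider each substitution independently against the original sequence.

2

Codon 1 (AUG, Met): 0 synonymous substitutions.
Codon 2 (CAC, His): 1 synonymous substitution.
Codon 3 (UGC, Cys): 1 synonymous substitution.
Total: 0 + 1 + 1 = 2.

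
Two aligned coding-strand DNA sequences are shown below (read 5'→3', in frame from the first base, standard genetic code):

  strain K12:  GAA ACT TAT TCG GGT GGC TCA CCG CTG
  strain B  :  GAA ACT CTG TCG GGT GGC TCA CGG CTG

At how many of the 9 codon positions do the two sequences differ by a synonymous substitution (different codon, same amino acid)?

0

Codon 1: GAA Glu / GAA Glu — identical.
Codon 2: ACT Thr / ACT Thr — identical.
Codon 3: TAT Tyr / CTG Leu — nonsynonymous.
Codon 4: TCG Ser / TCG Ser — identical.
Codon 5: GGT Gly / GGT Gly — identical.
Codon 6: GGC Gly / GGC Gly — identical.
Codon 7: TCA Ser / TCA Ser — identical.
Codon 8: CCG Pro / CGG Arg — nonsynonymous.
Codon 9: CTG Leu / CTG Leu — identical.
Synonymous differences: 0.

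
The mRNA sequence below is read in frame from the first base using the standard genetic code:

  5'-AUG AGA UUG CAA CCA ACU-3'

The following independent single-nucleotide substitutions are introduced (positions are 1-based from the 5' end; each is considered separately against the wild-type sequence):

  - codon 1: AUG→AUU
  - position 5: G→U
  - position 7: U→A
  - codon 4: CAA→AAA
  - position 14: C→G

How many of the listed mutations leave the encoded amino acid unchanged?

0

Codon 1: AUG (Met) → AUU (Ile) — missense.
Codon 2: AGA (Arg) → AUA (Ile) — missense.
Codon 3: UUG (Leu) → AUG (Met) — missense.
Codon 4: CAA (Gln) → AAA (Lys) — missense.
Codon 5: CCA (Pro) → CGA (Arg) — missense.
Synonymous: 0 of 5.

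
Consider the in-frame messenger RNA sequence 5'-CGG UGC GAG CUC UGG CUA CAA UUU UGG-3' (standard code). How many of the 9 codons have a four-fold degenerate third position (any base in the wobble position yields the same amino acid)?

Codon 1 CGG (Arg): third position 4-fold.
Codon 2 UGC (Cys): third position 2-fold.
Codon 3 GAG (Glu): third position 2-fold.
Codon 4 CUC (Leu): third position 4-fold.
Codon 5 UGG (Trp): third position 1-fold.
Codon 6 CUA (Leu): third position 4-fold.
Codon 7 CAA (Gln): third position 2-fold.
Codon 8 UUU (Phe): third position 2-fold.
Codon 9 UGG (Trp): third position 1-fold.
Four-fold degenerate third positions: 3.

3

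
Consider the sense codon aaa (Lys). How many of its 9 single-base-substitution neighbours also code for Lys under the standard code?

Position 1: none → 0 synonymous.
Position 2: none → 0 synonymous.
Position 3: AAG → 1 synonymous.
Total: 0 + 0 + 1 = 1.

1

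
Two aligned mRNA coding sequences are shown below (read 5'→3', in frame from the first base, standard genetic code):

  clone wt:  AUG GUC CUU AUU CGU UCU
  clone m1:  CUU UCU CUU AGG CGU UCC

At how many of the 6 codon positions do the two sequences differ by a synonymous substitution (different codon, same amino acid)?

1

Codon 1: AUG Met / CUU Leu — nonsynonymous.
Codon 2: GUC Val / UCU Ser — nonsynonymous.
Codon 3: CUU Leu / CUU Leu — identical.
Codon 4: AUU Ile / AGG Arg — nonsynonymous.
Codon 5: CGU Arg / CGU Arg — identical.
Codon 6: UCU Ser / UCC Ser — synonymous.
Synonymous differences: 1.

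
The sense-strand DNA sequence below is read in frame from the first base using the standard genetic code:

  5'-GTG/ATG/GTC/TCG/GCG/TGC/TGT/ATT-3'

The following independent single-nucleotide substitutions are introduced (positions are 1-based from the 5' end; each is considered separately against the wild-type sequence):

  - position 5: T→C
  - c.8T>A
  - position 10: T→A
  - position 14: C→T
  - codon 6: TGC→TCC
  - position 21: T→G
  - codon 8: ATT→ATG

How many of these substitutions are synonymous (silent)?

Codon 2: ATG (Met) → ACG (Thr) — missense.
Codon 3: GTC (Val) → GAC (Asp) — missense.
Codon 4: TCG (Ser) → ACG (Thr) — missense.
Codon 5: GCG (Ala) → GTG (Val) — missense.
Codon 6: TGC (Cys) → TCC (Ser) — missense.
Codon 7: TGT (Cys) → TGG (Trp) — missense.
Codon 8: ATT (Ile) → ATG (Met) — missense.
Synonymous: 0 of 7.

0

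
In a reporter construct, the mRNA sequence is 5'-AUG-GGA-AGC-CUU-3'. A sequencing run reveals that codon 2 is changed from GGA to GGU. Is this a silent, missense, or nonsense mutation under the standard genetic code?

Position 6 falls in codon 2: GGA → Gly.
After the substitution the codon is GGU → Gly.
Both encode Gly, so the change is synonymous.

silent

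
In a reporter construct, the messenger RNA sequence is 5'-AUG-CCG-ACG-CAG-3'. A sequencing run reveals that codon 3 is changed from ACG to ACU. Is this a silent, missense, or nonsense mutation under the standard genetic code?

Position 9 falls in codon 3: ACG → Thr.
After the substitution the codon is ACU → Thr.
Both encode Thr, so the change is synonymous.

silent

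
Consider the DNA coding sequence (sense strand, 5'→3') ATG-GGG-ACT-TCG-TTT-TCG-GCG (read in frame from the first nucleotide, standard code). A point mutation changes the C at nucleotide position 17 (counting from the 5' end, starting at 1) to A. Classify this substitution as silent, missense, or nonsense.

Position 17 falls in codon 6: TCG → Ser.
After the substitution the codon is TAG → Stop.
The new codon is a stop codon, so this is a nonsense mutation.

nonsense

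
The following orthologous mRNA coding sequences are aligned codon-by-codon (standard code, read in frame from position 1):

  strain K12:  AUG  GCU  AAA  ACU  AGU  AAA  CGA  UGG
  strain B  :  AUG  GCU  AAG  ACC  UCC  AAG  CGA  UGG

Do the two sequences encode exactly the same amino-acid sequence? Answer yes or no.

Codon 1: AUG Met / AUG Met — identical.
Codon 2: GCU Ala / GCU Ala — identical.
Codon 3: AAA Lys / AAG Lys — synonymous.
Codon 4: ACU Thr / ACC Thr — synonymous.
Codon 5: AGU Ser / UCC Ser — synonymous.
Codon 6: AAA Lys / AAG Lys — synonymous.
Codon 7: CGA Arg / CGA Arg — identical.
Codon 8: UGG Trp / UGG Trp — identical.
Nonsynonymous differences: 0 → same protein.

yes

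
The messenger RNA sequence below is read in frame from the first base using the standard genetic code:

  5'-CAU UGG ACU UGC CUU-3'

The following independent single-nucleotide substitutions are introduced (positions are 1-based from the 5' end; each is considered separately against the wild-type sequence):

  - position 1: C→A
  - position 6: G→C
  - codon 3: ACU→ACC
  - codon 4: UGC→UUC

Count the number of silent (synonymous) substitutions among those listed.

1

Codon 1: CAU (His) → AAU (Asn) — missense.
Codon 2: UGG (Trp) → UGC (Cys) — missense.
Codon 3: ACU (Thr) → ACC (Thr) — synonymous.
Codon 4: UGC (Cys) → UUC (Phe) — missense.
Synonymous: 1 of 4.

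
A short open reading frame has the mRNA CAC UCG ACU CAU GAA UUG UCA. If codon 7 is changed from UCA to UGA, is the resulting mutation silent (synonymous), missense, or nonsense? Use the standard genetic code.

Position 20 falls in codon 7: UCA → Ser.
After the substitution the codon is UGA → Stop.
The new codon is a stop codon, so this is a nonsense mutation.

nonsense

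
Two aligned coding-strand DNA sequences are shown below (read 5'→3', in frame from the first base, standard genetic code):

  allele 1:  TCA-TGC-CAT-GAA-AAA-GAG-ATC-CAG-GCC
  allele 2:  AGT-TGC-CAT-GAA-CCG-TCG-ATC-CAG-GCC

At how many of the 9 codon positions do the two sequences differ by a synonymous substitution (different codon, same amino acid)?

1

Codon 1: TCA Ser / AGT Ser — synonymous.
Codon 2: TGC Cys / TGC Cys — identical.
Codon 3: CAT His / CAT His — identical.
Codon 4: GAA Glu / GAA Glu — identical.
Codon 5: AAA Lys / CCG Pro — nonsynonymous.
Codon 6: GAG Glu / TCG Ser — nonsynonymous.
Codon 7: ATC Ile / ATC Ile — identical.
Codon 8: CAG Gln / CAG Gln — identical.
Codon 9: GCC Ala / GCC Ala — identical.
Synonymous differences: 1.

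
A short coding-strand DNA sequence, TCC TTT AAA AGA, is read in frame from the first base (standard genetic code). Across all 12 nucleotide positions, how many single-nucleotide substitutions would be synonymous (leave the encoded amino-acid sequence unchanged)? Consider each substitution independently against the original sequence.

Codon 1 (TCC, Ser): 3 synonymous substitutions.
Codon 2 (TTT, Phe): 1 synonymous substitution.
Codon 3 (AAA, Lys): 1 synonymous substitution.
Codon 4 (AGA, Arg): 2 synonymous substitutions.
Total: 3 + 1 + 1 + 2 = 7.

7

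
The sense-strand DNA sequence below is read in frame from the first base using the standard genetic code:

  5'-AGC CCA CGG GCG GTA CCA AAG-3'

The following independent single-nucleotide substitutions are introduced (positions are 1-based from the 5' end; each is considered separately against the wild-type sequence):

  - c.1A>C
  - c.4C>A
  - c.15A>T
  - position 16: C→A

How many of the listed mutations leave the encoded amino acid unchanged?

1

Codon 1: AGC (Ser) → CGC (Arg) — missense.
Codon 2: CCA (Pro) → ACA (Thr) — missense.
Codon 5: GTA (Val) → GTT (Val) — synonymous.
Codon 6: CCA (Pro) → ACA (Thr) — missense.
Synonymous: 1 of 4.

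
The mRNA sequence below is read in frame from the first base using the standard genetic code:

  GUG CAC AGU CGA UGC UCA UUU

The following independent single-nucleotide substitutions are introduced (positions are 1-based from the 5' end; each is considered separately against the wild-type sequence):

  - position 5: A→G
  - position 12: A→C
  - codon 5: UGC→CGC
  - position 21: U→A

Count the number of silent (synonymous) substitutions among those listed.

Codon 2: CAC (His) → CGC (Arg) — missense.
Codon 4: CGA (Arg) → CGC (Arg) — synonymous.
Codon 5: UGC (Cys) → CGC (Arg) — missense.
Codon 7: UUU (Phe) → UUA (Leu) — missense.
Synonymous: 1 of 4.

1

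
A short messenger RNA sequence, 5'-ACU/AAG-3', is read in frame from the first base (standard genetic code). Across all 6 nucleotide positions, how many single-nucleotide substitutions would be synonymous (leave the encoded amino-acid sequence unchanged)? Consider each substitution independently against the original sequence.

Codon 1 (ACU, Thr): 3 synonymous substitutions.
Codon 2 (AAG, Lys): 1 synonymous substitution.
Total: 3 + 1 = 4.

4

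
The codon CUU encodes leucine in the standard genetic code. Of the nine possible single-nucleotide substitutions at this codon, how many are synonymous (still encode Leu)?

Position 1: none → 0 synonymous.
Position 2: none → 0 synonymous.
Position 3: CUC, CUA, CUG → 3 synonymous.
Total: 0 + 0 + 3 = 3.

3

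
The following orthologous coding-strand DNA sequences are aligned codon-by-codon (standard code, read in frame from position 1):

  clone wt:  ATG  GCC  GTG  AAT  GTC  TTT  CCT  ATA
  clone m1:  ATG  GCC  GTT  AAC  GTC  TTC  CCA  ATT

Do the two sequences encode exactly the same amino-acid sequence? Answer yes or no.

yes

Codon 1: ATG Met / ATG Met — identical.
Codon 2: GCC Ala / GCC Ala — identical.
Codon 3: GTG Val / GTT Val — synonymous.
Codon 4: AAT Asn / AAC Asn — synonymous.
Codon 5: GTC Val / GTC Val — identical.
Codon 6: TTT Phe / TTC Phe — synonymous.
Codon 7: CCT Pro / CCA Pro — synonymous.
Codon 8: ATA Ile / ATT Ile — synonymous.
Nonsynonymous differences: 0 → same protein.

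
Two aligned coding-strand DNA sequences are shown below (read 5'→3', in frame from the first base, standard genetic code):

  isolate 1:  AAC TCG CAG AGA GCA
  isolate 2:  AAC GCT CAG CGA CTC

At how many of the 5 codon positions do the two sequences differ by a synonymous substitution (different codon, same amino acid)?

1

Codon 1: AAC Asn / AAC Asn — identical.
Codon 2: TCG Ser / GCT Ala — nonsynonymous.
Codon 3: CAG Gln / CAG Gln — identical.
Codon 4: AGA Arg / CGA Arg — synonymous.
Codon 5: GCA Ala / CTC Leu — nonsynonymous.
Synonymous differences: 1.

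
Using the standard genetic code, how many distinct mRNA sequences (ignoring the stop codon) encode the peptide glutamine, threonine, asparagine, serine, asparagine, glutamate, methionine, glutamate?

768

Gln: 2 codons.
Thr: 4 codons.
Asn: 2 codons.
Ser: 6 codons.
Asn: 2 codons.
Glu: 2 codons.
Met: 1 codon.
Glu: 2 codons.
2 × 4 × 2 × 6 × 2 × 2 × 1 × 2 = 768.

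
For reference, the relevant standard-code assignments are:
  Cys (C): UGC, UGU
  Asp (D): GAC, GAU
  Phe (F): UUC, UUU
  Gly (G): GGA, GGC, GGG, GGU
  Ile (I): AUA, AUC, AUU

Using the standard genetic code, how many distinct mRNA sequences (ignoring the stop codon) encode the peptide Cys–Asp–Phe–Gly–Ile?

Cys: 2 codons.
Asp: 2 codons.
Phe: 2 codons.
Gly: 4 codons.
Ile: 3 codons.
2 × 2 × 2 × 4 × 3 = 96.

96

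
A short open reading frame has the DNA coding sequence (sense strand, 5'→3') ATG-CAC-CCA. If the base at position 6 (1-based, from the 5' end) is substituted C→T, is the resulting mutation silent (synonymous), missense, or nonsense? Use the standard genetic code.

silent

Position 6 falls in codon 2: CAC → His.
After the substitution the codon is CAT → His.
Both encode His, so the change is synonymous.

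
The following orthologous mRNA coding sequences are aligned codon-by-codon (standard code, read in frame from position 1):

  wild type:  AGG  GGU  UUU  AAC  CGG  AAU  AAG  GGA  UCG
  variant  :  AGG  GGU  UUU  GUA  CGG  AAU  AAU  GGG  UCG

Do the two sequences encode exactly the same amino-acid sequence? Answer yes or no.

Codon 1: AGG Arg / AGG Arg — identical.
Codon 2: GGU Gly / GGU Gly — identical.
Codon 3: UUU Phe / UUU Phe — identical.
Codon 4: AAC Asn / GUA Val — nonsynonymous.
Codon 5: CGG Arg / CGG Arg — identical.
Codon 6: AAU Asn / AAU Asn — identical.
Codon 7: AAG Lys / AAU Asn — nonsynonymous.
Codon 8: GGA Gly / GGG Gly — synonymous.
Codon 9: UCG Ser / UCG Ser — identical.
Nonsynonymous differences: 2 → different protein.

no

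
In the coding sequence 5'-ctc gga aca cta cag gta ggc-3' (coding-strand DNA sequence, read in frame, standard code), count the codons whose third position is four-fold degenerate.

6

Codon 1 CTC (Leu): third position 4-fold.
Codon 2 GGA (Gly): third position 4-fold.
Codon 3 ACA (Thr): third position 4-fold.
Codon 4 CTA (Leu): third position 4-fold.
Codon 5 CAG (Gln): third position 2-fold.
Codon 6 GTA (Val): third position 4-fold.
Codon 7 GGC (Gly): third position 4-fold.
Four-fold degenerate third positions: 6.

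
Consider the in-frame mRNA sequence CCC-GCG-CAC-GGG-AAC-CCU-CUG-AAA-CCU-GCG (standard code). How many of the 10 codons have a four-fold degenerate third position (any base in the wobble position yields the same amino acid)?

7

Codon 1 CCC (Pro): third position 4-fold.
Codon 2 GCG (Ala): third position 4-fold.
Codon 3 CAC (His): third position 2-fold.
Codon 4 GGG (Gly): third position 4-fold.
Codon 5 AAC (Asn): third position 2-fold.
Codon 6 CCU (Pro): third position 4-fold.
Codon 7 CUG (Leu): third position 4-fold.
Codon 8 AAA (Lys): third position 2-fold.
Codon 9 CCU (Pro): third position 4-fold.
Codon 10 GCG (Ala): third position 4-fold.
Four-fold degenerate third positions: 7.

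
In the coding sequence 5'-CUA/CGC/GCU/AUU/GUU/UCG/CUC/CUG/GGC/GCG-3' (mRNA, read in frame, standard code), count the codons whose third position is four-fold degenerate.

Codon 1 CUA (Leu): third position 4-fold.
Codon 2 CGC (Arg): third position 4-fold.
Codon 3 GCU (Ala): third position 4-fold.
Codon 4 AUU (Ile): third position 3-fold.
Codon 5 GUU (Val): third position 4-fold.
Codon 6 UCG (Ser): third position 4-fold.
Codon 7 CUC (Leu): third position 4-fold.
Codon 8 CUG (Leu): third position 4-fold.
Codon 9 GGC (Gly): third position 4-fold.
Codon 10 GCG (Ala): third position 4-fold.
Four-fold degenerate third positions: 9.

9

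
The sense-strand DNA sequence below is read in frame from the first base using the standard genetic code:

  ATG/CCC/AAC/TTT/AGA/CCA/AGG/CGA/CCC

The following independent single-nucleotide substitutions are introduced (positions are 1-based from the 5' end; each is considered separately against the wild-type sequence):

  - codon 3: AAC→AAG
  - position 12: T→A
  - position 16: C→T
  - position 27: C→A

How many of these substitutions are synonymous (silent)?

1

Codon 3: AAC (Asn) → AAG (Lys) — missense.
Codon 4: TTT (Phe) → TTA (Leu) — missense.
Codon 6: CCA (Pro) → TCA (Ser) — missense.
Codon 9: CCC (Pro) → CCA (Pro) — synonymous.
Synonymous: 1 of 4.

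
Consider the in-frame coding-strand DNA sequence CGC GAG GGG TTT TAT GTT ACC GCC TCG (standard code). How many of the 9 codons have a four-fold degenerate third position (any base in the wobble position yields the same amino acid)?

6

Codon 1 CGC (Arg): third position 4-fold.
Codon 2 GAG (Glu): third position 2-fold.
Codon 3 GGG (Gly): third position 4-fold.
Codon 4 TTT (Phe): third position 2-fold.
Codon 5 TAT (Tyr): third position 2-fold.
Codon 6 GTT (Val): third position 4-fold.
Codon 7 ACC (Thr): third position 4-fold.
Codon 8 GCC (Ala): third position 4-fold.
Codon 9 TCG (Ser): third position 4-fold.
Four-fold degenerate third positions: 6.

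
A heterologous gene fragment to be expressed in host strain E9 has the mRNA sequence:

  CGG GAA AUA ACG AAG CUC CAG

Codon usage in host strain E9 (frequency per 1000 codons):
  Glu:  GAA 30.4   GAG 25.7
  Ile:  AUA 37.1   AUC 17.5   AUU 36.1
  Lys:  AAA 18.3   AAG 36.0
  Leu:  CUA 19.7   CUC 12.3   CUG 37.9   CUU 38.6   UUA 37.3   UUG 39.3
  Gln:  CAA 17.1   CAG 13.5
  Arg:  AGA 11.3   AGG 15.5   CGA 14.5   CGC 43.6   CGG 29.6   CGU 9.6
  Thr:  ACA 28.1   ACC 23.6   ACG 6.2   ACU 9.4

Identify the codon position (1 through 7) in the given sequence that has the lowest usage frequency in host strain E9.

4

Codon 1 CGG (Arg): 29.6 per 1000.
Codon 2 GAA (Glu): 30.4 per 1000.
Codon 3 AUA (Ile): 37.1 per 1000.
Codon 4 ACG (Thr): 6.2 per 1000.
Codon 5 AAG (Lys): 36.0 per 1000.
Codon 6 CUC (Leu): 12.3 per 1000.
Codon 7 CAG (Gln): 13.5 per 1000.
Lowest frequency is 6.2 at codon 4.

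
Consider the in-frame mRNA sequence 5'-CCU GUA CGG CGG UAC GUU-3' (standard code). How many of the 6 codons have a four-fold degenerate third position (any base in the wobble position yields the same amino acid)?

Codon 1 CCU (Pro): third position 4-fold.
Codon 2 GUA (Val): third position 4-fold.
Codon 3 CGG (Arg): third position 4-fold.
Codon 4 CGG (Arg): third position 4-fold.
Codon 5 UAC (Tyr): third position 2-fold.
Codon 6 GUU (Val): third position 4-fold.
Four-fold degenerate third positions: 5.

5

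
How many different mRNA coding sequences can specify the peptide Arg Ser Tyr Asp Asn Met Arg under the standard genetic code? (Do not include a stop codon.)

1728

Arg: 6 codons.
Ser: 6 codons.
Tyr: 2 codons.
Asp: 2 codons.
Asn: 2 codons.
Met: 1 codon.
Arg: 6 codons.
6 × 6 × 2 × 2 × 2 × 1 × 6 = 1728.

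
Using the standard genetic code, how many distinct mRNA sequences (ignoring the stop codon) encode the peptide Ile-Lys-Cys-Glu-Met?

Ile: 3 codons.
Lys: 2 codons.
Cys: 2 codons.
Glu: 2 codons.
Met: 1 codon.
3 × 2 × 2 × 2 × 1 = 24.

24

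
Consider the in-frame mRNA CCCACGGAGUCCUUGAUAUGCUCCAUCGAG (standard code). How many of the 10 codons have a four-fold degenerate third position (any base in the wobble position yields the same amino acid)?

4

Codon 1 CCC (Pro): third position 4-fold.
Codon 2 ACG (Thr): third position 4-fold.
Codon 3 GAG (Glu): third position 2-fold.
Codon 4 UCC (Ser): third position 4-fold.
Codon 5 UUG (Leu): third position 2-fold.
Codon 6 AUA (Ile): third position 3-fold.
Codon 7 UGC (Cys): third position 2-fold.
Codon 8 UCC (Ser): third position 4-fold.
Codon 9 AUC (Ile): third position 3-fold.
Codon 10 GAG (Glu): third position 2-fold.
Four-fold degenerate third positions: 4.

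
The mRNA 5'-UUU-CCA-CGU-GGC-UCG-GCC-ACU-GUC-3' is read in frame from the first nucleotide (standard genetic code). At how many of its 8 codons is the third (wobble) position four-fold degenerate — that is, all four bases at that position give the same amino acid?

Codon 1 UUU (Phe): third position 2-fold.
Codon 2 CCA (Pro): third position 4-fold.
Codon 3 CGU (Arg): third position 4-fold.
Codon 4 GGC (Gly): third position 4-fold.
Codon 5 UCG (Ser): third position 4-fold.
Codon 6 GCC (Ala): third position 4-fold.
Codon 7 ACU (Thr): third position 4-fold.
Codon 8 GUC (Val): third position 4-fold.
Four-fold degenerate third positions: 7.

7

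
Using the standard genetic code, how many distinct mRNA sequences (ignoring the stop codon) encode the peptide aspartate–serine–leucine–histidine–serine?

Asp: 2 codons.
Ser: 6 codons.
Leu: 6 codons.
His: 2 codons.
Ser: 6 codons.
2 × 6 × 6 × 2 × 6 = 864.

864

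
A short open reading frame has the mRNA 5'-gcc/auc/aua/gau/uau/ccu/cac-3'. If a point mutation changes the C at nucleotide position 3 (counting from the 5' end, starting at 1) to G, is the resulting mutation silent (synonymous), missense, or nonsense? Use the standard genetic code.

silent

Position 3 falls in codon 1: GCC → Ala.
After the substitution the codon is GCG → Ala.
Both encode Ala, so the change is synonymous.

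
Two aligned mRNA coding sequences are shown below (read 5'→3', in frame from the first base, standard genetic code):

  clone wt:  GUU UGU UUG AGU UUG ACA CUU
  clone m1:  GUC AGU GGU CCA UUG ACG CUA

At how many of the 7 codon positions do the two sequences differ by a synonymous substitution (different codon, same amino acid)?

Codon 1: GUU Val / GUC Val — synonymous.
Codon 2: UGU Cys / AGU Ser — nonsynonymous.
Codon 3: UUG Leu / GGU Gly — nonsynonymous.
Codon 4: AGU Ser / CCA Pro — nonsynonymous.
Codon 5: UUG Leu / UUG Leu — identical.
Codon 6: ACA Thr / ACG Thr — synonymous.
Codon 7: CUU Leu / CUA Leu — synonymous.
Synonymous differences: 3.

3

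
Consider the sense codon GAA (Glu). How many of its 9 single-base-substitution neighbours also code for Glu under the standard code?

Position 1: none → 0 synonymous.
Position 2: none → 0 synonymous.
Position 3: GAG → 1 synonymous.
Total: 0 + 0 + 1 = 1.

1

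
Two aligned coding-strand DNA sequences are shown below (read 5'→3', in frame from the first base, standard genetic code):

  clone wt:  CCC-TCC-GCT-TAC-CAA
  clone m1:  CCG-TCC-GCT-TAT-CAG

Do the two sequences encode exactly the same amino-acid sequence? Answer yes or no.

Codon 1: CCC Pro / CCG Pro — synonymous.
Codon 2: TCC Ser / TCC Ser — identical.
Codon 3: GCT Ala / GCT Ala — identical.
Codon 4: TAC Tyr / TAT Tyr — synonymous.
Codon 5: CAA Gln / CAG Gln — synonymous.
Nonsynonymous differences: 0 → same protein.

yes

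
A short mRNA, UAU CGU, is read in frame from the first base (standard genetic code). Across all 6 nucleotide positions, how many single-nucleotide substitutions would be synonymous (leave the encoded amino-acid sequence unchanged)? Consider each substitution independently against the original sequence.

Codon 1 (UAU, Tyr): 1 synonymous substitution.
Codon 2 (CGU, Arg): 3 synonymous substitutions.
Total: 1 + 3 = 4.

4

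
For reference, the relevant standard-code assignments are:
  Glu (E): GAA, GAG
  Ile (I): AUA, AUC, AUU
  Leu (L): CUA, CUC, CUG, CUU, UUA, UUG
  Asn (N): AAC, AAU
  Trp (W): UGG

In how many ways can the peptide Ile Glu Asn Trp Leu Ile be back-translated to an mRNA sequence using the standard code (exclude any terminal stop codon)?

Ile: 3 codons.
Glu: 2 codons.
Asn: 2 codons.
Trp: 1 codon.
Leu: 6 codons.
Ile: 3 codons.
3 × 2 × 2 × 1 × 6 × 3 = 216.

216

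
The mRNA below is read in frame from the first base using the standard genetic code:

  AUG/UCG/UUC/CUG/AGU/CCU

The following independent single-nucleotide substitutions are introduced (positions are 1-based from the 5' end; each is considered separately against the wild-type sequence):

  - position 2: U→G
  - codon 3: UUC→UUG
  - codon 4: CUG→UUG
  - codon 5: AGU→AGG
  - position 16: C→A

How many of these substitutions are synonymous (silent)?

Codon 1: AUG (Met) → AGG (Arg) — missense.
Codon 3: UUC (Phe) → UUG (Leu) — missense.
Codon 4: CUG (Leu) → UUG (Leu) — synonymous.
Codon 5: AGU (Ser) → AGG (Arg) — missense.
Codon 6: CCU (Pro) → ACU (Thr) — missense.
Synonymous: 1 of 5.

1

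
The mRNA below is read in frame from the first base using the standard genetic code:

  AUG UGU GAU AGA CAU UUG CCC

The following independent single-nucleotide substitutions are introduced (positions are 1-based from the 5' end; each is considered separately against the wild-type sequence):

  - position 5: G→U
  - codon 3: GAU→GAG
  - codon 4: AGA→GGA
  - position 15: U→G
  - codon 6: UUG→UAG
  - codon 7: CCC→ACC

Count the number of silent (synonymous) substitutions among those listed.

0

Codon 2: UGU (Cys) → UUU (Phe) — missense.
Codon 3: GAU (Asp) → GAG (Glu) — missense.
Codon 4: AGA (Arg) → GGA (Gly) — missense.
Codon 5: CAU (His) → CAG (Gln) — missense.
Codon 6: UUG (Leu) → UAG (Stop) — nonsense.
Codon 7: CCC (Pro) → ACC (Thr) — missense.
Synonymous: 0 of 6.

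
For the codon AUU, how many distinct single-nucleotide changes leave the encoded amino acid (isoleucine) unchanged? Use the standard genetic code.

Position 1: none → 0 synonymous.
Position 2: none → 0 synonymous.
Position 3: AUC, AUA → 2 synonymous.
Total: 0 + 0 + 2 = 2.

2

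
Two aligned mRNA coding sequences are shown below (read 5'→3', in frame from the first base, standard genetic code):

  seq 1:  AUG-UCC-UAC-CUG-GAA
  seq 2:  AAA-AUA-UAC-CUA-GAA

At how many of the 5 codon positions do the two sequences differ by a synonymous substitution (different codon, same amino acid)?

1

Codon 1: AUG Met / AAA Lys — nonsynonymous.
Codon 2: UCC Ser / AUA Ile — nonsynonymous.
Codon 3: UAC Tyr / UAC Tyr — identical.
Codon 4: CUG Leu / CUA Leu — synonymous.
Codon 5: GAA Glu / GAA Glu — identical.
Synonymous differences: 1.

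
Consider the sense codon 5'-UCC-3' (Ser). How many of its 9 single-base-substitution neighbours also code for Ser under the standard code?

Position 1: none → 0 synonymous.
Position 2: none → 0 synonymous.
Position 3: UCU, UCA, UCG → 3 synonymous.
Total: 0 + 0 + 3 = 3.

3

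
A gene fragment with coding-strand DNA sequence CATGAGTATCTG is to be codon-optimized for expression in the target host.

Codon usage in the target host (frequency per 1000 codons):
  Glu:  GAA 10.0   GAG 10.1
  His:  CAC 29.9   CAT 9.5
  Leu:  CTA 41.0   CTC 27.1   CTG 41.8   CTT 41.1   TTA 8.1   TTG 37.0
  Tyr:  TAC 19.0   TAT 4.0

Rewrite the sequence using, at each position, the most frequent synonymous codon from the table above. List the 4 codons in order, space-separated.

Codon 1 (His): best is CAC at 29.9.
Codon 2 (Glu): best is GAG at 10.1.
Codon 3 (Tyr): best is TAC at 19.0.
Codon 4 (Leu): best is CTG at 41.8.

CAC GAG TAC CTG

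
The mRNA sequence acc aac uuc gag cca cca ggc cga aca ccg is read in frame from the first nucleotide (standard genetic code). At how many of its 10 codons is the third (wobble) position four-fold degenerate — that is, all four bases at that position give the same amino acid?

7

Codon 1 ACC (Thr): third position 4-fold.
Codon 2 AAC (Asn): third position 2-fold.
Codon 3 UUC (Phe): third position 2-fold.
Codon 4 GAG (Glu): third position 2-fold.
Codon 5 CCA (Pro): third position 4-fold.
Codon 6 CCA (Pro): third position 4-fold.
Codon 7 GGC (Gly): third position 4-fold.
Codon 8 CGA (Arg): third position 4-fold.
Codon 9 ACA (Thr): third position 4-fold.
Codon 10 CCG (Pro): third position 4-fold.
Four-fold degenerate third positions: 7.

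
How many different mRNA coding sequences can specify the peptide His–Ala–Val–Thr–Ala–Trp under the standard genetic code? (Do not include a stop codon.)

His: 2 codons.
Ala: 4 codons.
Val: 4 codons.
Thr: 4 codons.
Ala: 4 codons.
Trp: 1 codon.
2 × 4 × 4 × 4 × 4 × 1 = 512.

512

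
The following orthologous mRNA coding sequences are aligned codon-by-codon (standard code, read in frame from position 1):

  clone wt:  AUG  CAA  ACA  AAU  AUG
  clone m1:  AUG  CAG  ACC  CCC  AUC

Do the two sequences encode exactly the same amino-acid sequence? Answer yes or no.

Codon 1: AUG Met / AUG Met — identical.
Codon 2: CAA Gln / CAG Gln — synonymous.
Codon 3: ACA Thr / ACC Thr — synonymous.
Codon 4: AAU Asn / CCC Pro — nonsynonymous.
Codon 5: AUG Met / AUC Ile — nonsynonymous.
Nonsynonymous differences: 2 → different protein.

no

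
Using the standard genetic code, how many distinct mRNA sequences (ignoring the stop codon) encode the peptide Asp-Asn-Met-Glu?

Asp: 2 codons.
Asn: 2 codons.
Met: 1 codon.
Glu: 2 codons.
2 × 2 × 1 × 2 = 8.

8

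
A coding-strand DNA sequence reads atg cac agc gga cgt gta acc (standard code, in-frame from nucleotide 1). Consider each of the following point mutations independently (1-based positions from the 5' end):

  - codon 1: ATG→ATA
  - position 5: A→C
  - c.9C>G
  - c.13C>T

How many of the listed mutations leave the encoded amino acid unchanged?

Codon 1: ATG (Met) → ATA (Ile) — missense.
Codon 2: CAC (His) → CCC (Pro) — missense.
Codon 3: AGC (Ser) → AGG (Arg) — missense.
Codon 5: CGT (Arg) → TGT (Cys) — missense.
Synonymous: 0 of 4.

0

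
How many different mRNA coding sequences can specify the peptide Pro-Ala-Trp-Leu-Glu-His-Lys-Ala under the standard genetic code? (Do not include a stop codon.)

Pro: 4 codons.
Ala: 4 codons.
Trp: 1 codon.
Leu: 6 codons.
Glu: 2 codons.
His: 2 codons.
Lys: 2 codons.
Ala: 4 codons.
4 × 4 × 1 × 6 × 2 × 2 × 2 × 4 = 3072.

3072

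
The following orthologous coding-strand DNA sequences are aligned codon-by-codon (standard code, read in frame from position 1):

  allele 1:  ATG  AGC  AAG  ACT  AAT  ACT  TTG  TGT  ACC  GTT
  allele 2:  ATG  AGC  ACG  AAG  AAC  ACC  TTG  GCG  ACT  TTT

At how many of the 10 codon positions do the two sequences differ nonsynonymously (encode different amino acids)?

4

Codon 1: ATG Met / ATG Met — identical.
Codon 2: AGC Ser / AGC Ser — identical.
Codon 3: AAG Lys / ACG Thr — nonsynonymous.
Codon 4: ACT Thr / AAG Lys — nonsynonymous.
Codon 5: AAT Asn / AAC Asn — synonymous.
Codon 6: ACT Thr / ACC Thr — synonymous.
Codon 7: TTG Leu / TTG Leu — identical.
Codon 8: TGT Cys / GCG Ala — nonsynonymous.
Codon 9: ACC Thr / ACT Thr — synonymous.
Codon 10: GTT Val / TTT Phe — nonsynonymous.
Nonsynonymous differences: 4.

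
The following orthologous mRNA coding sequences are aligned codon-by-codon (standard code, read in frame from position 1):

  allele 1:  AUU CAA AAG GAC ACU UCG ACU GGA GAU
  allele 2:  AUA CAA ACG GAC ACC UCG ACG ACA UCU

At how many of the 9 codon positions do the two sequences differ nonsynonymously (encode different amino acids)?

3

Codon 1: AUU Ile / AUA Ile — synonymous.
Codon 2: CAA Gln / CAA Gln — identical.
Codon 3: AAG Lys / ACG Thr — nonsynonymous.
Codon 4: GAC Asp / GAC Asp — identical.
Codon 5: ACU Thr / ACC Thr — synonymous.
Codon 6: UCG Ser / UCG Ser — identical.
Codon 7: ACU Thr / ACG Thr — synonymous.
Codon 8: GGA Gly / ACA Thr — nonsynonymous.
Codon 9: GAU Asp / UCU Ser — nonsynonymous.
Nonsynonymous differences: 3.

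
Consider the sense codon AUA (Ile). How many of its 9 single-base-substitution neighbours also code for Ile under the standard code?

2

Position 1: none → 0 synonymous.
Position 2: none → 0 synonymous.
Position 3: AUU, AUC → 2 synonymous.
Total: 0 + 0 + 2 = 2.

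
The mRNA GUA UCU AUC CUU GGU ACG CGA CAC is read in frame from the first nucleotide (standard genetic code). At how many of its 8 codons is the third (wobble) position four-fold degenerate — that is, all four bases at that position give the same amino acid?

Codon 1 GUA (Val): third position 4-fold.
Codon 2 UCU (Ser): third position 4-fold.
Codon 3 AUC (Ile): third position 3-fold.
Codon 4 CUU (Leu): third position 4-fold.
Codon 5 GGU (Gly): third position 4-fold.
Codon 6 ACG (Thr): third position 4-fold.
Codon 7 CGA (Arg): third position 4-fold.
Codon 8 CAC (His): third position 2-fold.
Four-fold degenerate third positions: 6.

6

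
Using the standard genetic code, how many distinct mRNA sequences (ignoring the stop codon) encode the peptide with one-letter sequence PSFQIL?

1728

Pro: 4 codons.
Ser: 6 codons.
Phe: 2 codons.
Gln: 2 codons.
Ile: 3 codons.
Leu: 6 codons.
4 × 6 × 2 × 2 × 3 × 6 = 1728.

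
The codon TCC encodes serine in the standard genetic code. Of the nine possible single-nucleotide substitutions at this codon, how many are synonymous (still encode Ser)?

Position 1: none → 0 synonymous.
Position 2: none → 0 synonymous.
Position 3: TCT, TCA, TCG → 3 synonymous.
Total: 0 + 0 + 3 = 3.

3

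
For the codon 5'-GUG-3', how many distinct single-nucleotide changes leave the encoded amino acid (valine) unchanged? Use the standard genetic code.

3

Position 1: none → 0 synonymous.
Position 2: none → 0 synonymous.
Position 3: GUU, GUC, GUA → 3 synonymous.
Total: 0 + 0 + 3 = 3.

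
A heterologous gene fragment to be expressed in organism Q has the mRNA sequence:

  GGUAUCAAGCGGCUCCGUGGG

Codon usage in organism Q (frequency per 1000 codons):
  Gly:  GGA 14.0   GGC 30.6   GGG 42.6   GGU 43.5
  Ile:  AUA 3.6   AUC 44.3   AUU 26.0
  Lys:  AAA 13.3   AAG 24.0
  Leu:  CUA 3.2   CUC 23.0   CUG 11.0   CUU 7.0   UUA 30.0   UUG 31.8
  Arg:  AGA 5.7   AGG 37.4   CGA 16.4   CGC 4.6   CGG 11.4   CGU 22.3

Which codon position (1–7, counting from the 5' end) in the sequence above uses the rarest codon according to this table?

4

Codon 1 GGU (Gly): 43.5 per 1000.
Codon 2 AUC (Ile): 44.3 per 1000.
Codon 3 AAG (Lys): 24.0 per 1000.
Codon 4 CGG (Arg): 11.4 per 1000.
Codon 5 CUC (Leu): 23.0 per 1000.
Codon 6 CGU (Arg): 22.3 per 1000.
Codon 7 GGG (Gly): 42.6 per 1000.
Lowest frequency is 11.4 at codon 4.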